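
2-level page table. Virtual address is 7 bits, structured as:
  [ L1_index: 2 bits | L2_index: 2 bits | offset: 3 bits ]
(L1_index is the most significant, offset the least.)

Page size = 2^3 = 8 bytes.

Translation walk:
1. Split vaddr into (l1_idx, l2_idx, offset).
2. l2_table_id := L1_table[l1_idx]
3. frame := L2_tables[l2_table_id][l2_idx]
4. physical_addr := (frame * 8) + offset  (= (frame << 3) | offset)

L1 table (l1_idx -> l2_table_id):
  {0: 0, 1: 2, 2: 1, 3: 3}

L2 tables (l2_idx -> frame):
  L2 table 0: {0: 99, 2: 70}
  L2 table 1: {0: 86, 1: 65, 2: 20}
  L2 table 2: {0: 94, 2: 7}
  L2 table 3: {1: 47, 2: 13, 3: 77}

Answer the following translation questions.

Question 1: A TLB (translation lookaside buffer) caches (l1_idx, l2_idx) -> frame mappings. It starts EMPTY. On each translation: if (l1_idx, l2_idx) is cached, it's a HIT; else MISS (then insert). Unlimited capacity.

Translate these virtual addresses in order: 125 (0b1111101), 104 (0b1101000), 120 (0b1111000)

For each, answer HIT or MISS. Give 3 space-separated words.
Answer: MISS MISS HIT

Derivation:
vaddr=125: (3,3) not in TLB -> MISS, insert
vaddr=104: (3,1) not in TLB -> MISS, insert
vaddr=120: (3,3) in TLB -> HIT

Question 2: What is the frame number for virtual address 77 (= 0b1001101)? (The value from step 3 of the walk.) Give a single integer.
vaddr = 77: l1_idx=2, l2_idx=1
L1[2] = 1; L2[1][1] = 65

Answer: 65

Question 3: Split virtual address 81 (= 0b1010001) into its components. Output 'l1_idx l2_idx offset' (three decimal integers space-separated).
vaddr = 81 = 0b1010001
  top 2 bits -> l1_idx = 2
  next 2 bits -> l2_idx = 2
  bottom 3 bits -> offset = 1

Answer: 2 2 1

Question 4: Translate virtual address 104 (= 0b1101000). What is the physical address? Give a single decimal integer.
vaddr = 104 = 0b1101000
Split: l1_idx=3, l2_idx=1, offset=0
L1[3] = 3
L2[3][1] = 47
paddr = 47 * 8 + 0 = 376

Answer: 376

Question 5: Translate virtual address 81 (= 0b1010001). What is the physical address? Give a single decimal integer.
Answer: 161

Derivation:
vaddr = 81 = 0b1010001
Split: l1_idx=2, l2_idx=2, offset=1
L1[2] = 1
L2[1][2] = 20
paddr = 20 * 8 + 1 = 161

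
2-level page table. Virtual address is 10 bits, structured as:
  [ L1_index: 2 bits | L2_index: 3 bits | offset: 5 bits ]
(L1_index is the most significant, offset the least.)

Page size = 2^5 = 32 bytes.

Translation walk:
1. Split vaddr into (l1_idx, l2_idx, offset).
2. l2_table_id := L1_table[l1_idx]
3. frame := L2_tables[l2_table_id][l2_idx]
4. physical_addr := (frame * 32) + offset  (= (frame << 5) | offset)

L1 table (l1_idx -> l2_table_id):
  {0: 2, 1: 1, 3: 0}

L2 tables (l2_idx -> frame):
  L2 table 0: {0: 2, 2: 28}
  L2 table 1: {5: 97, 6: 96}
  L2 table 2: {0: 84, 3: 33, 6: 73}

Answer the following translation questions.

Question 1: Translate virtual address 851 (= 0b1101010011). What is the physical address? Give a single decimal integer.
vaddr = 851 = 0b1101010011
Split: l1_idx=3, l2_idx=2, offset=19
L1[3] = 0
L2[0][2] = 28
paddr = 28 * 32 + 19 = 915

Answer: 915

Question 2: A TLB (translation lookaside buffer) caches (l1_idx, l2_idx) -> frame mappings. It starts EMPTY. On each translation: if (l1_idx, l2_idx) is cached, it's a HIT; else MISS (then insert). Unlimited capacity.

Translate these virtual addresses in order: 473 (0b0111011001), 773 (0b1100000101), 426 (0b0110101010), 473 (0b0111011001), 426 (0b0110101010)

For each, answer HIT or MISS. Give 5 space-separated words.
vaddr=473: (1,6) not in TLB -> MISS, insert
vaddr=773: (3,0) not in TLB -> MISS, insert
vaddr=426: (1,5) not in TLB -> MISS, insert
vaddr=473: (1,6) in TLB -> HIT
vaddr=426: (1,5) in TLB -> HIT

Answer: MISS MISS MISS HIT HIT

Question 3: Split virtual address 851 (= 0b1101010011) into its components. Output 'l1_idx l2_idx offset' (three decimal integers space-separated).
Answer: 3 2 19

Derivation:
vaddr = 851 = 0b1101010011
  top 2 bits -> l1_idx = 3
  next 3 bits -> l2_idx = 2
  bottom 5 bits -> offset = 19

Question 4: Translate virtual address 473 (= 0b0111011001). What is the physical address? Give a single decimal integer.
vaddr = 473 = 0b0111011001
Split: l1_idx=1, l2_idx=6, offset=25
L1[1] = 1
L2[1][6] = 96
paddr = 96 * 32 + 25 = 3097

Answer: 3097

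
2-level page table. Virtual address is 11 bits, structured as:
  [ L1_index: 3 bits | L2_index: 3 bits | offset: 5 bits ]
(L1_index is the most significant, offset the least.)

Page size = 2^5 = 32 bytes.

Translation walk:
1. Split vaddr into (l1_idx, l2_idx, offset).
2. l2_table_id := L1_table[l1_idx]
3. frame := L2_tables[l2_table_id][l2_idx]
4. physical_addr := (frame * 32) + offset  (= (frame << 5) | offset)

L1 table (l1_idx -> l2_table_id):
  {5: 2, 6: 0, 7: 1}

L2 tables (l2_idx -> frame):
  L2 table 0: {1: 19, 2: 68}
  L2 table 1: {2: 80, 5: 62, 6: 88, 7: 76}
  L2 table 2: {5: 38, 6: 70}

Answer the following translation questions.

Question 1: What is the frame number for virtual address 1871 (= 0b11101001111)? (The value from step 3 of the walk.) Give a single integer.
vaddr = 1871: l1_idx=7, l2_idx=2
L1[7] = 1; L2[1][2] = 80

Answer: 80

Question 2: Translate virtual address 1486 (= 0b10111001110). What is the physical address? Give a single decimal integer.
vaddr = 1486 = 0b10111001110
Split: l1_idx=5, l2_idx=6, offset=14
L1[5] = 2
L2[2][6] = 70
paddr = 70 * 32 + 14 = 2254

Answer: 2254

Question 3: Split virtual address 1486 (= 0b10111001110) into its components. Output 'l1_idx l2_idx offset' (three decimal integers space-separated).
vaddr = 1486 = 0b10111001110
  top 3 bits -> l1_idx = 5
  next 3 bits -> l2_idx = 6
  bottom 5 bits -> offset = 14

Answer: 5 6 14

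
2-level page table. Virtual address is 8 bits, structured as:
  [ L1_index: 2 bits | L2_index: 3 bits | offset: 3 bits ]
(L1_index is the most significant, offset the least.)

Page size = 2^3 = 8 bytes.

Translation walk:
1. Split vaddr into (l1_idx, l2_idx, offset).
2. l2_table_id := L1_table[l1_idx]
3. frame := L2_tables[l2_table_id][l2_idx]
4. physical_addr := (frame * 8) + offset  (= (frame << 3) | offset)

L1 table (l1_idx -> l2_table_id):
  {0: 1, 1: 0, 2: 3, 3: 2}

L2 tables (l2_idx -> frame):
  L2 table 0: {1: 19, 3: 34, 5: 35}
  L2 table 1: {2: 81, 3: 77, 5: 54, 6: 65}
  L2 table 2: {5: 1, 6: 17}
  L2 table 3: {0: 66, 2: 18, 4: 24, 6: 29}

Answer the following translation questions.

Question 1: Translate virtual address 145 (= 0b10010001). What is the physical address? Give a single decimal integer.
vaddr = 145 = 0b10010001
Split: l1_idx=2, l2_idx=2, offset=1
L1[2] = 3
L2[3][2] = 18
paddr = 18 * 8 + 1 = 145

Answer: 145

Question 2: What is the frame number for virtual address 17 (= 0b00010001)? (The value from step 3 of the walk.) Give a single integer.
vaddr = 17: l1_idx=0, l2_idx=2
L1[0] = 1; L2[1][2] = 81

Answer: 81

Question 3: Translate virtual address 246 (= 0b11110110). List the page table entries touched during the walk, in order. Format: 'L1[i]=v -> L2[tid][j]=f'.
vaddr = 246 = 0b11110110
Split: l1_idx=3, l2_idx=6, offset=6

Answer: L1[3]=2 -> L2[2][6]=17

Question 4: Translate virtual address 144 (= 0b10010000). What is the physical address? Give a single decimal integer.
Answer: 144

Derivation:
vaddr = 144 = 0b10010000
Split: l1_idx=2, l2_idx=2, offset=0
L1[2] = 3
L2[3][2] = 18
paddr = 18 * 8 + 0 = 144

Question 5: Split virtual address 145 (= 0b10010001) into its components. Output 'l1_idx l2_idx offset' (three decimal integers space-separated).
Answer: 2 2 1

Derivation:
vaddr = 145 = 0b10010001
  top 2 bits -> l1_idx = 2
  next 3 bits -> l2_idx = 2
  bottom 3 bits -> offset = 1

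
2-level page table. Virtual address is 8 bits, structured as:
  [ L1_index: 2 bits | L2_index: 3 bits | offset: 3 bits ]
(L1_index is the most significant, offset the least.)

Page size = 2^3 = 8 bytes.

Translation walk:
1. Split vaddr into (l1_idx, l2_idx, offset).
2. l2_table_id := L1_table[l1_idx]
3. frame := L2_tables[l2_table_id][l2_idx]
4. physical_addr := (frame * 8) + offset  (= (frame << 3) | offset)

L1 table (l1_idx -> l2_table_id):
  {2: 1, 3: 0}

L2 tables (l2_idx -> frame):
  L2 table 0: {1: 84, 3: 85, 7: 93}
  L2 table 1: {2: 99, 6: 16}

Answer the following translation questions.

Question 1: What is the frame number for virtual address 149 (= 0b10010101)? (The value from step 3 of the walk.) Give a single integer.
vaddr = 149: l1_idx=2, l2_idx=2
L1[2] = 1; L2[1][2] = 99

Answer: 99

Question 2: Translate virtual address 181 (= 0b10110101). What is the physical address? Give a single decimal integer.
Answer: 133

Derivation:
vaddr = 181 = 0b10110101
Split: l1_idx=2, l2_idx=6, offset=5
L1[2] = 1
L2[1][6] = 16
paddr = 16 * 8 + 5 = 133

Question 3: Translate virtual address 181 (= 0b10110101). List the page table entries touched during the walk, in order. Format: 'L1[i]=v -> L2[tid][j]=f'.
Answer: L1[2]=1 -> L2[1][6]=16

Derivation:
vaddr = 181 = 0b10110101
Split: l1_idx=2, l2_idx=6, offset=5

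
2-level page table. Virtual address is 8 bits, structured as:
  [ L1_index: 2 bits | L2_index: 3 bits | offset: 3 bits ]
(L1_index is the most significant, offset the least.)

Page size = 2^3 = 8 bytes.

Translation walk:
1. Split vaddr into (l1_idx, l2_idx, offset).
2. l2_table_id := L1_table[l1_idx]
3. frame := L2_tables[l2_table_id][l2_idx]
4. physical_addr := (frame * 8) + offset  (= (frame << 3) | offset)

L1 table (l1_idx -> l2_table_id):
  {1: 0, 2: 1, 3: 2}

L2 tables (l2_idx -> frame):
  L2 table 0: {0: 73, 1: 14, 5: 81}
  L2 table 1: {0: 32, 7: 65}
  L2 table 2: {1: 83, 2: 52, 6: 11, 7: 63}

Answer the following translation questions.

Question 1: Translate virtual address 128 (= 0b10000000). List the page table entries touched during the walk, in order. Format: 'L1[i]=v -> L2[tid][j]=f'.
vaddr = 128 = 0b10000000
Split: l1_idx=2, l2_idx=0, offset=0

Answer: L1[2]=1 -> L2[1][0]=32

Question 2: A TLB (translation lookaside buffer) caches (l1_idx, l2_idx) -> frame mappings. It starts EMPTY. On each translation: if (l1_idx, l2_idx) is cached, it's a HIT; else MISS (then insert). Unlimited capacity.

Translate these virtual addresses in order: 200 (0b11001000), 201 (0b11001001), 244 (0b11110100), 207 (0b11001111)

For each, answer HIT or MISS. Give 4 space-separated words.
Answer: MISS HIT MISS HIT

Derivation:
vaddr=200: (3,1) not in TLB -> MISS, insert
vaddr=201: (3,1) in TLB -> HIT
vaddr=244: (3,6) not in TLB -> MISS, insert
vaddr=207: (3,1) in TLB -> HIT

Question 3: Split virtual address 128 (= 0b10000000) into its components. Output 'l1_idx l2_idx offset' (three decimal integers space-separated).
vaddr = 128 = 0b10000000
  top 2 bits -> l1_idx = 2
  next 3 bits -> l2_idx = 0
  bottom 3 bits -> offset = 0

Answer: 2 0 0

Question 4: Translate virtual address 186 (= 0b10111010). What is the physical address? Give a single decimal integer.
vaddr = 186 = 0b10111010
Split: l1_idx=2, l2_idx=7, offset=2
L1[2] = 1
L2[1][7] = 65
paddr = 65 * 8 + 2 = 522

Answer: 522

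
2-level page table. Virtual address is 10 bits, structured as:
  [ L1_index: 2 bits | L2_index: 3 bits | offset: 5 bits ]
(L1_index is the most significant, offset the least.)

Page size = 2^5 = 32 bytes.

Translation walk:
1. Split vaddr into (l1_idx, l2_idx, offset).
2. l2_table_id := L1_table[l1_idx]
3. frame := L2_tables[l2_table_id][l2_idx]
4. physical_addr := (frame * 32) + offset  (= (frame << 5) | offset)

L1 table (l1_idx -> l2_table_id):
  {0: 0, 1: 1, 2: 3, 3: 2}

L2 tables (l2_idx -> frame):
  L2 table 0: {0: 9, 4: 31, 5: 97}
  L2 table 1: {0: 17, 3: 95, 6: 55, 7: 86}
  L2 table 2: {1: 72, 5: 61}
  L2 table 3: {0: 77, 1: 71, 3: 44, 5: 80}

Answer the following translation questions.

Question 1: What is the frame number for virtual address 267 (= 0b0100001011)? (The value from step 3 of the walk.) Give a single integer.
Answer: 17

Derivation:
vaddr = 267: l1_idx=1, l2_idx=0
L1[1] = 1; L2[1][0] = 17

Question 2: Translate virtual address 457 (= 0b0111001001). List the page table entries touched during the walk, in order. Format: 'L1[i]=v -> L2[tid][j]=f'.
Answer: L1[1]=1 -> L2[1][6]=55

Derivation:
vaddr = 457 = 0b0111001001
Split: l1_idx=1, l2_idx=6, offset=9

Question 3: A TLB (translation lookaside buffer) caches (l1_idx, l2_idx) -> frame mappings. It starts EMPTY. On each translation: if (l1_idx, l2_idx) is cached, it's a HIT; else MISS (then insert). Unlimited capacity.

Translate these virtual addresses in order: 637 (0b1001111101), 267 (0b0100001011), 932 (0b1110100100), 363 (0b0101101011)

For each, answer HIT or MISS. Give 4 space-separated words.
vaddr=637: (2,3) not in TLB -> MISS, insert
vaddr=267: (1,0) not in TLB -> MISS, insert
vaddr=932: (3,5) not in TLB -> MISS, insert
vaddr=363: (1,3) not in TLB -> MISS, insert

Answer: MISS MISS MISS MISS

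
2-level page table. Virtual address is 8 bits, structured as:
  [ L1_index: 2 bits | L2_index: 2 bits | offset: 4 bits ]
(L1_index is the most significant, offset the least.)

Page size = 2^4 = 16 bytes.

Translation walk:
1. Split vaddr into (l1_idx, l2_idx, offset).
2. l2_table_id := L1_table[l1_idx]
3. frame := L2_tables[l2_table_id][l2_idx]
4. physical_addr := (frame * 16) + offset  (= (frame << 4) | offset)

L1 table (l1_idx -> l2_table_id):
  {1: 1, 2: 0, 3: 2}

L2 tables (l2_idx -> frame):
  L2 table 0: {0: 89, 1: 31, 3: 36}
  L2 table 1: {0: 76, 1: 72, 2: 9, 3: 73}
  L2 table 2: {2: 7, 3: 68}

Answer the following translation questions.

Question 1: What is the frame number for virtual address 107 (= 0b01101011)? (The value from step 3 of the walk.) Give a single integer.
Answer: 9

Derivation:
vaddr = 107: l1_idx=1, l2_idx=2
L1[1] = 1; L2[1][2] = 9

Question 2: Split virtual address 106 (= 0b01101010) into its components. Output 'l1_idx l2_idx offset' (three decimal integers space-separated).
Answer: 1 2 10

Derivation:
vaddr = 106 = 0b01101010
  top 2 bits -> l1_idx = 1
  next 2 bits -> l2_idx = 2
  bottom 4 bits -> offset = 10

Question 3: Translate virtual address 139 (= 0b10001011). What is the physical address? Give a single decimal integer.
vaddr = 139 = 0b10001011
Split: l1_idx=2, l2_idx=0, offset=11
L1[2] = 0
L2[0][0] = 89
paddr = 89 * 16 + 11 = 1435

Answer: 1435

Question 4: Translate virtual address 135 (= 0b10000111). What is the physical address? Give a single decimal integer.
vaddr = 135 = 0b10000111
Split: l1_idx=2, l2_idx=0, offset=7
L1[2] = 0
L2[0][0] = 89
paddr = 89 * 16 + 7 = 1431

Answer: 1431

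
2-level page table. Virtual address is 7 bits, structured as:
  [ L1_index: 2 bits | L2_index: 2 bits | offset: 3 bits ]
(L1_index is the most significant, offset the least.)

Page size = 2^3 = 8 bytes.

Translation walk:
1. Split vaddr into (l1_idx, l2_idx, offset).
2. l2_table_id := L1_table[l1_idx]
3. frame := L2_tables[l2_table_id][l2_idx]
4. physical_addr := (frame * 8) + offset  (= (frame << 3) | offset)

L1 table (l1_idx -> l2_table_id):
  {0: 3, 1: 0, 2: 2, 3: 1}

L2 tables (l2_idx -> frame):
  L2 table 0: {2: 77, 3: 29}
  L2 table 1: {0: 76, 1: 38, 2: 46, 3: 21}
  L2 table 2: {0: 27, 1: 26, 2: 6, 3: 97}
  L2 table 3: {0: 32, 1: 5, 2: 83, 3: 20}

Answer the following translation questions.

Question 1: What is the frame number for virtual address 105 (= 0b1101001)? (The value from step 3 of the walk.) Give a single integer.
Answer: 38

Derivation:
vaddr = 105: l1_idx=3, l2_idx=1
L1[3] = 1; L2[1][1] = 38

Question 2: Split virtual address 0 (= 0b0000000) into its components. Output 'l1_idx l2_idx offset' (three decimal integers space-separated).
Answer: 0 0 0

Derivation:
vaddr = 0 = 0b0000000
  top 2 bits -> l1_idx = 0
  next 2 bits -> l2_idx = 0
  bottom 3 bits -> offset = 0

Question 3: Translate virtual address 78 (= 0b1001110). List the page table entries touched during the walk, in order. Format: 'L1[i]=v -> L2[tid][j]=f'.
vaddr = 78 = 0b1001110
Split: l1_idx=2, l2_idx=1, offset=6

Answer: L1[2]=2 -> L2[2][1]=26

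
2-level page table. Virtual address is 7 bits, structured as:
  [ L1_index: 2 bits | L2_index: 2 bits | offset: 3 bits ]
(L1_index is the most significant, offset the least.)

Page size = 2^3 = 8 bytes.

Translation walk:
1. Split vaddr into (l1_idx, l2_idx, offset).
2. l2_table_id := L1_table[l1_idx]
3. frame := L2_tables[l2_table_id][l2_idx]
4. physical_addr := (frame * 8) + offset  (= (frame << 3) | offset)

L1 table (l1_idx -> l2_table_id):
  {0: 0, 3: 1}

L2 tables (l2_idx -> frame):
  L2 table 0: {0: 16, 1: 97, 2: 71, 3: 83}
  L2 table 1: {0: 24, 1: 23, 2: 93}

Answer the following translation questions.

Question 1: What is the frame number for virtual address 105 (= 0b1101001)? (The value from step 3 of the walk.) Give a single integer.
vaddr = 105: l1_idx=3, l2_idx=1
L1[3] = 1; L2[1][1] = 23

Answer: 23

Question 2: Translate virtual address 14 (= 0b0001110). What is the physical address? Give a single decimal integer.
vaddr = 14 = 0b0001110
Split: l1_idx=0, l2_idx=1, offset=6
L1[0] = 0
L2[0][1] = 97
paddr = 97 * 8 + 6 = 782

Answer: 782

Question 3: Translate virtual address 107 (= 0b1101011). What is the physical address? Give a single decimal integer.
Answer: 187

Derivation:
vaddr = 107 = 0b1101011
Split: l1_idx=3, l2_idx=1, offset=3
L1[3] = 1
L2[1][1] = 23
paddr = 23 * 8 + 3 = 187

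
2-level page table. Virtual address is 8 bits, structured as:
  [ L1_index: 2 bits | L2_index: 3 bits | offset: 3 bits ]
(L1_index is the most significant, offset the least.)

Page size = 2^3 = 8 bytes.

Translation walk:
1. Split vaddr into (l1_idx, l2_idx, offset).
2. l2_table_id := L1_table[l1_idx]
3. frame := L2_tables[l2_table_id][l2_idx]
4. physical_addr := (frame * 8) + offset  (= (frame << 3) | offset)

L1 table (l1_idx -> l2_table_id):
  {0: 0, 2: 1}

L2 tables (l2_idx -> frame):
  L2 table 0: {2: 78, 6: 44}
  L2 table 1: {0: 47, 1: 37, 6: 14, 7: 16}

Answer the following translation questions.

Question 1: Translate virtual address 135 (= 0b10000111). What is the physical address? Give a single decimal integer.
Answer: 383

Derivation:
vaddr = 135 = 0b10000111
Split: l1_idx=2, l2_idx=0, offset=7
L1[2] = 1
L2[1][0] = 47
paddr = 47 * 8 + 7 = 383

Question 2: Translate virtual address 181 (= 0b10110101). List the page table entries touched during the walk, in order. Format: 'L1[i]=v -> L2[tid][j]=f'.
Answer: L1[2]=1 -> L2[1][6]=14

Derivation:
vaddr = 181 = 0b10110101
Split: l1_idx=2, l2_idx=6, offset=5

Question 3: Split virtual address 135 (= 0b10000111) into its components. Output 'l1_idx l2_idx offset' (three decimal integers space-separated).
Answer: 2 0 7

Derivation:
vaddr = 135 = 0b10000111
  top 2 bits -> l1_idx = 2
  next 3 bits -> l2_idx = 0
  bottom 3 bits -> offset = 7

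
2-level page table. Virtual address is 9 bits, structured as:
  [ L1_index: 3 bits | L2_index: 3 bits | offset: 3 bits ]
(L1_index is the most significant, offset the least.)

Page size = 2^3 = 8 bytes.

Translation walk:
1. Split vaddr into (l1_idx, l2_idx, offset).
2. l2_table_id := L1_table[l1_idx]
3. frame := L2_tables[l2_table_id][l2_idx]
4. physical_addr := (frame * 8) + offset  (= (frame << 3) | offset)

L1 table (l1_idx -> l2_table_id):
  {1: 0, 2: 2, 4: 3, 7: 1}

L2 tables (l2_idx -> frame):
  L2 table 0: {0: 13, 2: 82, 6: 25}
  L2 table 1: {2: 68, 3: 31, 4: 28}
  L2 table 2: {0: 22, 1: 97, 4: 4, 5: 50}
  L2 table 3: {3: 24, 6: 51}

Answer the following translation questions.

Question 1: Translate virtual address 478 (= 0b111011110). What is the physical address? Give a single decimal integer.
vaddr = 478 = 0b111011110
Split: l1_idx=7, l2_idx=3, offset=6
L1[7] = 1
L2[1][3] = 31
paddr = 31 * 8 + 6 = 254

Answer: 254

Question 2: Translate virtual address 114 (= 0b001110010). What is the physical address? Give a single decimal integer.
vaddr = 114 = 0b001110010
Split: l1_idx=1, l2_idx=6, offset=2
L1[1] = 0
L2[0][6] = 25
paddr = 25 * 8 + 2 = 202

Answer: 202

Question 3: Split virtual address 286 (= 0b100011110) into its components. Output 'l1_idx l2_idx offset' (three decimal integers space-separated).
vaddr = 286 = 0b100011110
  top 3 bits -> l1_idx = 4
  next 3 bits -> l2_idx = 3
  bottom 3 bits -> offset = 6

Answer: 4 3 6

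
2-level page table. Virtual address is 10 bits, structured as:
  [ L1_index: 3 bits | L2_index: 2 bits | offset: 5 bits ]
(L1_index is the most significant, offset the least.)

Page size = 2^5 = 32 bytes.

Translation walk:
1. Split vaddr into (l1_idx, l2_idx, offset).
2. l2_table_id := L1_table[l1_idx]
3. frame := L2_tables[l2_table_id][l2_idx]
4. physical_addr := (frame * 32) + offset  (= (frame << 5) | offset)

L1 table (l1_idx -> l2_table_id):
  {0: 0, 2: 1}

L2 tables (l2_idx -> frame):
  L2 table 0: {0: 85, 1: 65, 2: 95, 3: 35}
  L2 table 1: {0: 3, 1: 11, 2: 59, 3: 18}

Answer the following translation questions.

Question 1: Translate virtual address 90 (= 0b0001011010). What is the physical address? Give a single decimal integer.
Answer: 3066

Derivation:
vaddr = 90 = 0b0001011010
Split: l1_idx=0, l2_idx=2, offset=26
L1[0] = 0
L2[0][2] = 95
paddr = 95 * 32 + 26 = 3066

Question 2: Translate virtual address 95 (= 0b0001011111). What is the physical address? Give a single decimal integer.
vaddr = 95 = 0b0001011111
Split: l1_idx=0, l2_idx=2, offset=31
L1[0] = 0
L2[0][2] = 95
paddr = 95 * 32 + 31 = 3071

Answer: 3071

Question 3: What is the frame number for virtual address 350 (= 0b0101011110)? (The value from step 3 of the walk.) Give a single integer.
vaddr = 350: l1_idx=2, l2_idx=2
L1[2] = 1; L2[1][2] = 59

Answer: 59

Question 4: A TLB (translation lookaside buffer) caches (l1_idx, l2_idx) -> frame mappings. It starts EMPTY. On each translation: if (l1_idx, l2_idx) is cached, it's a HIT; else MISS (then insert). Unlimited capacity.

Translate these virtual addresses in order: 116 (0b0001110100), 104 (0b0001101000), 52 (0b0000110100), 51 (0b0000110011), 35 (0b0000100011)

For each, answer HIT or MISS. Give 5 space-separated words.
vaddr=116: (0,3) not in TLB -> MISS, insert
vaddr=104: (0,3) in TLB -> HIT
vaddr=52: (0,1) not in TLB -> MISS, insert
vaddr=51: (0,1) in TLB -> HIT
vaddr=35: (0,1) in TLB -> HIT

Answer: MISS HIT MISS HIT HIT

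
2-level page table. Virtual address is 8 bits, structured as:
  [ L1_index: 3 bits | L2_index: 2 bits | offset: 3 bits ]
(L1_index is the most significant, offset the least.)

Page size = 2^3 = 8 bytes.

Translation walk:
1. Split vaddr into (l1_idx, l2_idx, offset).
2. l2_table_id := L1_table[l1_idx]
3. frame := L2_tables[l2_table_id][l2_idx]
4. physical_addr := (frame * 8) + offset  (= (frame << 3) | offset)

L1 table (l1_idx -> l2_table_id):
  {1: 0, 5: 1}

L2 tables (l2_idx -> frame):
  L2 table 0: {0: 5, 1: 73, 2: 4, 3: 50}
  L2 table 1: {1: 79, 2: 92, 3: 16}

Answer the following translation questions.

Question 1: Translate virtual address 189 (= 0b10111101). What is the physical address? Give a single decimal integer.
vaddr = 189 = 0b10111101
Split: l1_idx=5, l2_idx=3, offset=5
L1[5] = 1
L2[1][3] = 16
paddr = 16 * 8 + 5 = 133

Answer: 133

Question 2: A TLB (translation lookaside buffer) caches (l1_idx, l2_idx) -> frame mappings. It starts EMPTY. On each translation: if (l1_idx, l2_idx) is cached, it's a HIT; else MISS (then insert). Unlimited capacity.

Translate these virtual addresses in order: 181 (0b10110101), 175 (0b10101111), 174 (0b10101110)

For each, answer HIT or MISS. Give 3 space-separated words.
vaddr=181: (5,2) not in TLB -> MISS, insert
vaddr=175: (5,1) not in TLB -> MISS, insert
vaddr=174: (5,1) in TLB -> HIT

Answer: MISS MISS HIT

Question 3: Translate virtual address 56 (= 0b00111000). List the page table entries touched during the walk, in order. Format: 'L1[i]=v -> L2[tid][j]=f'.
Answer: L1[1]=0 -> L2[0][3]=50

Derivation:
vaddr = 56 = 0b00111000
Split: l1_idx=1, l2_idx=3, offset=0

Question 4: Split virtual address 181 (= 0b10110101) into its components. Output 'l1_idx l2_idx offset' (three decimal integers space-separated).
vaddr = 181 = 0b10110101
  top 3 bits -> l1_idx = 5
  next 2 bits -> l2_idx = 2
  bottom 3 bits -> offset = 5

Answer: 5 2 5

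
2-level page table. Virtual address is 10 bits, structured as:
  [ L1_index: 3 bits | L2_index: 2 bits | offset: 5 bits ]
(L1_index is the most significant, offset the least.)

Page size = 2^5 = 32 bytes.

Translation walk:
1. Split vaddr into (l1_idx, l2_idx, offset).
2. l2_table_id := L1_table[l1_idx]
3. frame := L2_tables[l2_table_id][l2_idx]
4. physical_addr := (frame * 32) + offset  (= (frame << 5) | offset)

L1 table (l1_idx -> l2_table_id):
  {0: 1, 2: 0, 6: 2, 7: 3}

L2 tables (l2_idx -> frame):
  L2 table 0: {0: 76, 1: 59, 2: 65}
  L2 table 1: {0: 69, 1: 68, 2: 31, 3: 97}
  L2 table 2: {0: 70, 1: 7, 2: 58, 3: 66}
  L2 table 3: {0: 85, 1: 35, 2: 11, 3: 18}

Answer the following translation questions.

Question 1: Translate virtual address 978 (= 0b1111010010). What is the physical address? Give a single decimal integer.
Answer: 370

Derivation:
vaddr = 978 = 0b1111010010
Split: l1_idx=7, l2_idx=2, offset=18
L1[7] = 3
L2[3][2] = 11
paddr = 11 * 32 + 18 = 370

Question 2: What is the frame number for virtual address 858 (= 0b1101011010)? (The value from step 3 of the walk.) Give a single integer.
Answer: 58

Derivation:
vaddr = 858: l1_idx=6, l2_idx=2
L1[6] = 2; L2[2][2] = 58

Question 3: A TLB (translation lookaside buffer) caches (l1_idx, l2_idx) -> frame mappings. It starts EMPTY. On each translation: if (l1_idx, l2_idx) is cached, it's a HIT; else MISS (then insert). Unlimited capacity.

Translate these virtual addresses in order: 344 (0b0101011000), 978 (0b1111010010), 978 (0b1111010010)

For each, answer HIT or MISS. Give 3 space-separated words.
vaddr=344: (2,2) not in TLB -> MISS, insert
vaddr=978: (7,2) not in TLB -> MISS, insert
vaddr=978: (7,2) in TLB -> HIT

Answer: MISS MISS HIT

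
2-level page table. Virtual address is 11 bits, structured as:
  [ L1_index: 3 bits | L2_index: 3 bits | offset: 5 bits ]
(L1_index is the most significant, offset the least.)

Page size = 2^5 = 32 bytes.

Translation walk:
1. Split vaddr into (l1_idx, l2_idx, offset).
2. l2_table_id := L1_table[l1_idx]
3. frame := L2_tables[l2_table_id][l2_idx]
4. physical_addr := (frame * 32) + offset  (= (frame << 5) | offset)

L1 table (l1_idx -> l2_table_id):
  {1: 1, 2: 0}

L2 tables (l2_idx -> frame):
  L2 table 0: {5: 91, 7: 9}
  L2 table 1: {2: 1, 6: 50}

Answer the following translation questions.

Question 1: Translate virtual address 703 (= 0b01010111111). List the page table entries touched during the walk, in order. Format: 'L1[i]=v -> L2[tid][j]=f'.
vaddr = 703 = 0b01010111111
Split: l1_idx=2, l2_idx=5, offset=31

Answer: L1[2]=0 -> L2[0][5]=91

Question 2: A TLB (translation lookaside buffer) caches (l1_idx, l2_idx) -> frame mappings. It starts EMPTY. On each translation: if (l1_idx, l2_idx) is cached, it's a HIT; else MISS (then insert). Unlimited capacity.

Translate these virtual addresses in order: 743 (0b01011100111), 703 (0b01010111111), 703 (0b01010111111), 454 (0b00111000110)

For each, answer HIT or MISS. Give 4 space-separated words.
Answer: MISS MISS HIT MISS

Derivation:
vaddr=743: (2,7) not in TLB -> MISS, insert
vaddr=703: (2,5) not in TLB -> MISS, insert
vaddr=703: (2,5) in TLB -> HIT
vaddr=454: (1,6) not in TLB -> MISS, insert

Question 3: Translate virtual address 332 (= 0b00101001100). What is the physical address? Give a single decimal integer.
Answer: 44

Derivation:
vaddr = 332 = 0b00101001100
Split: l1_idx=1, l2_idx=2, offset=12
L1[1] = 1
L2[1][2] = 1
paddr = 1 * 32 + 12 = 44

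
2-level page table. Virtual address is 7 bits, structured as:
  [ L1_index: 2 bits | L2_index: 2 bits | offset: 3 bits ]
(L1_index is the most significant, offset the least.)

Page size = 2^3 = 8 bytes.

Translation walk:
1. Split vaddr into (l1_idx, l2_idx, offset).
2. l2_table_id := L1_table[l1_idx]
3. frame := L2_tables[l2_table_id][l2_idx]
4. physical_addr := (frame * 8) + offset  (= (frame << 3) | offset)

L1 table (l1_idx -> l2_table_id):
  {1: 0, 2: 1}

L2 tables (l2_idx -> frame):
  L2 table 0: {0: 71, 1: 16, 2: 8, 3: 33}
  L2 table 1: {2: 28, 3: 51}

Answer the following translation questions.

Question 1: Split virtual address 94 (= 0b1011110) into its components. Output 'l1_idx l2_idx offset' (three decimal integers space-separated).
vaddr = 94 = 0b1011110
  top 2 bits -> l1_idx = 2
  next 2 bits -> l2_idx = 3
  bottom 3 bits -> offset = 6

Answer: 2 3 6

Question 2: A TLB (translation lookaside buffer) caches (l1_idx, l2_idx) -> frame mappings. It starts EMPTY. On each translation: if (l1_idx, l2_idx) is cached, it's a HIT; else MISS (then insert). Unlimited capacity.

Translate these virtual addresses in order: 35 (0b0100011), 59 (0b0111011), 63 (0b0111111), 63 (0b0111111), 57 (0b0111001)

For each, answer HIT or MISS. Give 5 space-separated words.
vaddr=35: (1,0) not in TLB -> MISS, insert
vaddr=59: (1,3) not in TLB -> MISS, insert
vaddr=63: (1,3) in TLB -> HIT
vaddr=63: (1,3) in TLB -> HIT
vaddr=57: (1,3) in TLB -> HIT

Answer: MISS MISS HIT HIT HIT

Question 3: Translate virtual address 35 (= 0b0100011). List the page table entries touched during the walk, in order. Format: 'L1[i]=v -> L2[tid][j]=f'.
vaddr = 35 = 0b0100011
Split: l1_idx=1, l2_idx=0, offset=3

Answer: L1[1]=0 -> L2[0][0]=71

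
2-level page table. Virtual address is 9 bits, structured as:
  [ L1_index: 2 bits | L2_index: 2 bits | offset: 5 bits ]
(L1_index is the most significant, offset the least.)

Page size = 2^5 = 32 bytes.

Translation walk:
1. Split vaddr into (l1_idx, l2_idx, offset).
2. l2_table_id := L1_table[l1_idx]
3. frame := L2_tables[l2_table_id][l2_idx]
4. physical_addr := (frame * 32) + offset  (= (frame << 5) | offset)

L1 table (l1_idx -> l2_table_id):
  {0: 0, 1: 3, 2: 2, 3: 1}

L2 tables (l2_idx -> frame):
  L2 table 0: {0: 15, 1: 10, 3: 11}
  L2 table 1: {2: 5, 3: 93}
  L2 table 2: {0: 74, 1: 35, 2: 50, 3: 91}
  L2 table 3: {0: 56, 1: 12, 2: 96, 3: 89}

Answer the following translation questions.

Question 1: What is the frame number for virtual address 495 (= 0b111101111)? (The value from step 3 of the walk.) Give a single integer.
Answer: 93

Derivation:
vaddr = 495: l1_idx=3, l2_idx=3
L1[3] = 1; L2[1][3] = 93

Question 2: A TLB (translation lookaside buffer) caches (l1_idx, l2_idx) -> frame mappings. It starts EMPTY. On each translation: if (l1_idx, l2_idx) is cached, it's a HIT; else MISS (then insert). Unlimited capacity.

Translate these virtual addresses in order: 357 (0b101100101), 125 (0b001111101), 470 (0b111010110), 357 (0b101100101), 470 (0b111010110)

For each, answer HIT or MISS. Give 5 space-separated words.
Answer: MISS MISS MISS HIT HIT

Derivation:
vaddr=357: (2,3) not in TLB -> MISS, insert
vaddr=125: (0,3) not in TLB -> MISS, insert
vaddr=470: (3,2) not in TLB -> MISS, insert
vaddr=357: (2,3) in TLB -> HIT
vaddr=470: (3,2) in TLB -> HIT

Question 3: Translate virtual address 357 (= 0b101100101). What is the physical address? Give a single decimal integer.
vaddr = 357 = 0b101100101
Split: l1_idx=2, l2_idx=3, offset=5
L1[2] = 2
L2[2][3] = 91
paddr = 91 * 32 + 5 = 2917

Answer: 2917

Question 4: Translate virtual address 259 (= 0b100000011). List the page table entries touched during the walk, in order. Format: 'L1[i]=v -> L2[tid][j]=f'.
Answer: L1[2]=2 -> L2[2][0]=74

Derivation:
vaddr = 259 = 0b100000011
Split: l1_idx=2, l2_idx=0, offset=3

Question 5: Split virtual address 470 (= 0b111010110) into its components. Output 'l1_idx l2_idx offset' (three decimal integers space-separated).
vaddr = 470 = 0b111010110
  top 2 bits -> l1_idx = 3
  next 2 bits -> l2_idx = 2
  bottom 5 bits -> offset = 22

Answer: 3 2 22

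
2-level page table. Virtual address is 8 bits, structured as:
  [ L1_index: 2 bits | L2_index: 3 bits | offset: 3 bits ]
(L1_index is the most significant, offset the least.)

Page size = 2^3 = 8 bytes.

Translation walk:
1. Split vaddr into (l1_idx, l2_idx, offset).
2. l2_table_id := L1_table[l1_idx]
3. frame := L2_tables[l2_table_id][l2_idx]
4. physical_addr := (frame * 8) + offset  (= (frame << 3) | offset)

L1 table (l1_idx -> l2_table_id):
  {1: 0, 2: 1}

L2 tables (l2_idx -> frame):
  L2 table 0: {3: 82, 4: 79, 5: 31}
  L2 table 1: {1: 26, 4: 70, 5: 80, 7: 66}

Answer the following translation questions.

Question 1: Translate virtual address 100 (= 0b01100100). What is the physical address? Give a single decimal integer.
vaddr = 100 = 0b01100100
Split: l1_idx=1, l2_idx=4, offset=4
L1[1] = 0
L2[0][4] = 79
paddr = 79 * 8 + 4 = 636

Answer: 636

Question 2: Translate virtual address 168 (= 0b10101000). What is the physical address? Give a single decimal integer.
Answer: 640

Derivation:
vaddr = 168 = 0b10101000
Split: l1_idx=2, l2_idx=5, offset=0
L1[2] = 1
L2[1][5] = 80
paddr = 80 * 8 + 0 = 640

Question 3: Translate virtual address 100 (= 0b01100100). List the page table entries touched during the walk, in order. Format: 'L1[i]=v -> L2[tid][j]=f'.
vaddr = 100 = 0b01100100
Split: l1_idx=1, l2_idx=4, offset=4

Answer: L1[1]=0 -> L2[0][4]=79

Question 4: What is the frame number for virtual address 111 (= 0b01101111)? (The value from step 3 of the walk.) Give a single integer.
vaddr = 111: l1_idx=1, l2_idx=5
L1[1] = 0; L2[0][5] = 31

Answer: 31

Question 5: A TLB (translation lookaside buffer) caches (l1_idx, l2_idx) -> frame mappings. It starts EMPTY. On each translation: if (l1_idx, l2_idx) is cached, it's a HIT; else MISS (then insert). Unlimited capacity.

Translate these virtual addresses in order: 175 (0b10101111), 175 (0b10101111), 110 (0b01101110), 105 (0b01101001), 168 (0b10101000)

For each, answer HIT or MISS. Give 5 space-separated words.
Answer: MISS HIT MISS HIT HIT

Derivation:
vaddr=175: (2,5) not in TLB -> MISS, insert
vaddr=175: (2,5) in TLB -> HIT
vaddr=110: (1,5) not in TLB -> MISS, insert
vaddr=105: (1,5) in TLB -> HIT
vaddr=168: (2,5) in TLB -> HIT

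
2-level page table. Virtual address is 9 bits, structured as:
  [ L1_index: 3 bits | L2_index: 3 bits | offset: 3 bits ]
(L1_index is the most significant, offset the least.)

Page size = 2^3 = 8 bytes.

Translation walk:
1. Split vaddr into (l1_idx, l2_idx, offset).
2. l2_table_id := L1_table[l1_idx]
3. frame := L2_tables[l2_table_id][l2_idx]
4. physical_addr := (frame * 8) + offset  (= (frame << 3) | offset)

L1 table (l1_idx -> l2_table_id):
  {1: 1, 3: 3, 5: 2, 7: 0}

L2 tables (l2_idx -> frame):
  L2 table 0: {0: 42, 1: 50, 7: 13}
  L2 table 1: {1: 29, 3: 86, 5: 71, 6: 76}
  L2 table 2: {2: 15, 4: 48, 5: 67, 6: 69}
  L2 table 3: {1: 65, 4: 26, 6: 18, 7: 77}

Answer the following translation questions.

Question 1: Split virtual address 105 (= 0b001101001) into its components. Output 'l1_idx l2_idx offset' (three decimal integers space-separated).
vaddr = 105 = 0b001101001
  top 3 bits -> l1_idx = 1
  next 3 bits -> l2_idx = 5
  bottom 3 bits -> offset = 1

Answer: 1 5 1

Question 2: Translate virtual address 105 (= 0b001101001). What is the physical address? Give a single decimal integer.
Answer: 569

Derivation:
vaddr = 105 = 0b001101001
Split: l1_idx=1, l2_idx=5, offset=1
L1[1] = 1
L2[1][5] = 71
paddr = 71 * 8 + 1 = 569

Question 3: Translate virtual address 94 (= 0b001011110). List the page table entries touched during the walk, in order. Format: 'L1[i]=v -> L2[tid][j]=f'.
Answer: L1[1]=1 -> L2[1][3]=86

Derivation:
vaddr = 94 = 0b001011110
Split: l1_idx=1, l2_idx=3, offset=6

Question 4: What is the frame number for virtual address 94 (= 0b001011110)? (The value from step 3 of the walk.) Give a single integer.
vaddr = 94: l1_idx=1, l2_idx=3
L1[1] = 1; L2[1][3] = 86

Answer: 86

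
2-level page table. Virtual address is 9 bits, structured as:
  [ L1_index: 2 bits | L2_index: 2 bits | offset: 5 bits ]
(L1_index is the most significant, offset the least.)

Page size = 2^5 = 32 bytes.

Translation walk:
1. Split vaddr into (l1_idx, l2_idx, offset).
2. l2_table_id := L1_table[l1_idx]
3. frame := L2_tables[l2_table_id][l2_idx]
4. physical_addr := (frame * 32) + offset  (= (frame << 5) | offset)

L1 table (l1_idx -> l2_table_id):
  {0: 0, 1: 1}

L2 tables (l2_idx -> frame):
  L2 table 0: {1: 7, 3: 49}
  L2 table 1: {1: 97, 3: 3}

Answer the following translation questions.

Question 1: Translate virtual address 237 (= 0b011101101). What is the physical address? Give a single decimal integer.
vaddr = 237 = 0b011101101
Split: l1_idx=1, l2_idx=3, offset=13
L1[1] = 1
L2[1][3] = 3
paddr = 3 * 32 + 13 = 109

Answer: 109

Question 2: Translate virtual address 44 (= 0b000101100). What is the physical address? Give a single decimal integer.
Answer: 236

Derivation:
vaddr = 44 = 0b000101100
Split: l1_idx=0, l2_idx=1, offset=12
L1[0] = 0
L2[0][1] = 7
paddr = 7 * 32 + 12 = 236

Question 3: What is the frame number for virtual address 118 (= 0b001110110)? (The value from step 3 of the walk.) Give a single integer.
vaddr = 118: l1_idx=0, l2_idx=3
L1[0] = 0; L2[0][3] = 49

Answer: 49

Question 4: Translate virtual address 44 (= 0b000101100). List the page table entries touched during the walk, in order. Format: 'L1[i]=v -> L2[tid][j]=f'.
vaddr = 44 = 0b000101100
Split: l1_idx=0, l2_idx=1, offset=12

Answer: L1[0]=0 -> L2[0][1]=7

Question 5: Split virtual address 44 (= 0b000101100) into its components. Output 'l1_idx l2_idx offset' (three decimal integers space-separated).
Answer: 0 1 12

Derivation:
vaddr = 44 = 0b000101100
  top 2 bits -> l1_idx = 0
  next 2 bits -> l2_idx = 1
  bottom 5 bits -> offset = 12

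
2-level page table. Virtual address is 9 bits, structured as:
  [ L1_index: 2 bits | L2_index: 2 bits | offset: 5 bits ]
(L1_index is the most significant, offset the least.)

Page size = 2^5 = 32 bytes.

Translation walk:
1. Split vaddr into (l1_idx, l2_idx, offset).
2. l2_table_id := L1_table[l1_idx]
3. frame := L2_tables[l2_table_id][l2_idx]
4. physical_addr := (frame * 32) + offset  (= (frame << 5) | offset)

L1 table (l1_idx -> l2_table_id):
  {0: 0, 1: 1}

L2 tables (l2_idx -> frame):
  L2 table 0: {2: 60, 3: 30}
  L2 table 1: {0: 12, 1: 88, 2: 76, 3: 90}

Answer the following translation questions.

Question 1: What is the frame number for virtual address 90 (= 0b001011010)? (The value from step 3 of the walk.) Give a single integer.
vaddr = 90: l1_idx=0, l2_idx=2
L1[0] = 0; L2[0][2] = 60

Answer: 60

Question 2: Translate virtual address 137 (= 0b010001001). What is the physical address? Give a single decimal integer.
vaddr = 137 = 0b010001001
Split: l1_idx=1, l2_idx=0, offset=9
L1[1] = 1
L2[1][0] = 12
paddr = 12 * 32 + 9 = 393

Answer: 393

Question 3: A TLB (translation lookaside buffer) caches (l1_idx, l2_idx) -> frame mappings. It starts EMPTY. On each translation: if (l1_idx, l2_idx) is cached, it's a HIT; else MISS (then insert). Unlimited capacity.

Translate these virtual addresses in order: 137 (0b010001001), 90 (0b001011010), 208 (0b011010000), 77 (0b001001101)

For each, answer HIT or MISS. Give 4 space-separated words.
Answer: MISS MISS MISS HIT

Derivation:
vaddr=137: (1,0) not in TLB -> MISS, insert
vaddr=90: (0,2) not in TLB -> MISS, insert
vaddr=208: (1,2) not in TLB -> MISS, insert
vaddr=77: (0,2) in TLB -> HIT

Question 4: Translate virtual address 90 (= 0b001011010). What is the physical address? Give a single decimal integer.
Answer: 1946

Derivation:
vaddr = 90 = 0b001011010
Split: l1_idx=0, l2_idx=2, offset=26
L1[0] = 0
L2[0][2] = 60
paddr = 60 * 32 + 26 = 1946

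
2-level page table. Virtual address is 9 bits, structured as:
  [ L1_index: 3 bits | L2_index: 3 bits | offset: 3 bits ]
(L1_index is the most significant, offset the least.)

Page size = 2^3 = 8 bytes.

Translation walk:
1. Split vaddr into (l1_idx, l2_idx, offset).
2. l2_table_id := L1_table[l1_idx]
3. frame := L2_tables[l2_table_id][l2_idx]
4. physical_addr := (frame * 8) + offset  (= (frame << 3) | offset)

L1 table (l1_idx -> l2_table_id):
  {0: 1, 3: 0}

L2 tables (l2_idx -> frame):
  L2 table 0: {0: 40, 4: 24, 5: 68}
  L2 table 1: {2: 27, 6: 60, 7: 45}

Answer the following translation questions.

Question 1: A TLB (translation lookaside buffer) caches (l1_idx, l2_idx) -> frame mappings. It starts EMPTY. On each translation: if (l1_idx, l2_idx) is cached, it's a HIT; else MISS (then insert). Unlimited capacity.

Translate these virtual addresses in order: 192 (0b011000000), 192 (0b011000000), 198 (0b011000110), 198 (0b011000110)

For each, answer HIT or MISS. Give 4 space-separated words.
vaddr=192: (3,0) not in TLB -> MISS, insert
vaddr=192: (3,0) in TLB -> HIT
vaddr=198: (3,0) in TLB -> HIT
vaddr=198: (3,0) in TLB -> HIT

Answer: MISS HIT HIT HIT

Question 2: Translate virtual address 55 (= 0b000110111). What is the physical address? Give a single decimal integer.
vaddr = 55 = 0b000110111
Split: l1_idx=0, l2_idx=6, offset=7
L1[0] = 1
L2[1][6] = 60
paddr = 60 * 8 + 7 = 487

Answer: 487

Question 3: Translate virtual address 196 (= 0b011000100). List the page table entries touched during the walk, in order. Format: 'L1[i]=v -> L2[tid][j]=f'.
vaddr = 196 = 0b011000100
Split: l1_idx=3, l2_idx=0, offset=4

Answer: L1[3]=0 -> L2[0][0]=40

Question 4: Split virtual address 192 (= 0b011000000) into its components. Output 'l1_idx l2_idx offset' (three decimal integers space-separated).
Answer: 3 0 0

Derivation:
vaddr = 192 = 0b011000000
  top 3 bits -> l1_idx = 3
  next 3 bits -> l2_idx = 0
  bottom 3 bits -> offset = 0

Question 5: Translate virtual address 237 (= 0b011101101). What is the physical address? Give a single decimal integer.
Answer: 549

Derivation:
vaddr = 237 = 0b011101101
Split: l1_idx=3, l2_idx=5, offset=5
L1[3] = 0
L2[0][5] = 68
paddr = 68 * 8 + 5 = 549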